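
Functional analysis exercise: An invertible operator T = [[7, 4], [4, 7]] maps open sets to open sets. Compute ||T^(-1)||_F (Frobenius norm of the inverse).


det(T) = 7*7 - 4*4 = 33
T^(-1) = (1/33) * [[7, -4], [-4, 7]] = [[0.2121, -0.1212], [-0.1212, 0.2121]]
||T^(-1)||_F^2 = 0.2121^2 + (-0.1212)^2 + (-0.1212)^2 + 0.2121^2 = 0.1194
||T^(-1)||_F = sqrt(0.1194) = 0.3455

0.3455


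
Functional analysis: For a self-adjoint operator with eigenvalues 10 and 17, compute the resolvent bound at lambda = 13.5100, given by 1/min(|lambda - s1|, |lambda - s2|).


dist(13.5100, {10, 17}) = min(|13.5100 - 10|, |13.5100 - 17|)
= min(3.5100, 3.4900) = 3.4900
Resolvent bound = 1/3.4900 = 0.2865

0.2865


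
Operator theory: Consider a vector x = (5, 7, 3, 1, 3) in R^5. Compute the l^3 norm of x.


The l^3 norm = (sum |x_i|^3)^(1/3)
Sum of 3th powers = 125 + 343 + 27 + 1 + 27 = 523
||x||_3 = (523)^(1/3) = 8.0569

8.0569


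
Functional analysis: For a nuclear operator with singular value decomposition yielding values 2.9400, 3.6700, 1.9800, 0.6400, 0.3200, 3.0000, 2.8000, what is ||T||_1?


The nuclear norm is the sum of all singular values.
||T||_1 = 2.9400 + 3.6700 + 1.9800 + 0.6400 + 0.3200 + 3.0000 + 2.8000
= 15.3500

15.3500


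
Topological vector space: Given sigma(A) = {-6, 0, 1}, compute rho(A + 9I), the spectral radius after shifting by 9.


Spectrum of A + 9I = {3, 9, 10}
Spectral radius = max |lambda| over the shifted spectrum
= max(3, 9, 10) = 10

10


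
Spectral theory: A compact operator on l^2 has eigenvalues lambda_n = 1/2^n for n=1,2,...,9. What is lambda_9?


The eigenvalue formula gives lambda_9 = 1/2^9
= 1/512
= 0.0020

0.0020


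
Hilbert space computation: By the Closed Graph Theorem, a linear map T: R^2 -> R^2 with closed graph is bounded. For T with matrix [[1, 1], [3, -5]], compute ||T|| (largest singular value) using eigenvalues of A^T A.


A^T A = [[10, -14], [-14, 26]]
trace(A^T A) = 36, det(A^T A) = 64
discriminant = 36^2 - 4*64 = 1040
Largest eigenvalue of A^T A = (trace + sqrt(disc))/2 = 34.1245
||T|| = sqrt(34.1245) = 5.8416

5.8416


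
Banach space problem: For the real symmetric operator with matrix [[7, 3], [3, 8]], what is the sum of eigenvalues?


For a self-adjoint (symmetric) matrix, the eigenvalues are real.
The sum of eigenvalues equals the trace of the matrix.
trace = 7 + 8 = 15

15


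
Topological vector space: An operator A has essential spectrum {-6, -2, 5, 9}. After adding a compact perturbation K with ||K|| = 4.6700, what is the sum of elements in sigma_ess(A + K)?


By Weyl's theorem, the essential spectrum is invariant under compact perturbations.
sigma_ess(A + K) = sigma_ess(A) = {-6, -2, 5, 9}
Sum = -6 + -2 + 5 + 9 = 6

6


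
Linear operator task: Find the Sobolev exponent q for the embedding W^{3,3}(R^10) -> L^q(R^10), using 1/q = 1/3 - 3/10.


Using the Sobolev embedding formula: 1/q = 1/p - k/n
1/q = 1/3 - 3/10 = 1/30
q = 1/(1/30) = 30

30.0000


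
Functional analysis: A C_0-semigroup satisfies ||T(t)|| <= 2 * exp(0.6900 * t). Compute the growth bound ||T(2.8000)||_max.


||T(2.8000)|| <= 2 * exp(0.6900 * 2.8000)
= 2 * exp(1.9320)
= 2 * 6.9033
= 13.8066

13.8066


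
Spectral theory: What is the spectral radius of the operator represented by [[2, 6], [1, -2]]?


For a 2x2 matrix, eigenvalues satisfy lambda^2 - (trace)*lambda + det = 0
trace = 2 + -2 = 0
det = 2*-2 - 6*1 = -10
discriminant = 0^2 - 4*(-10) = 40
spectral radius = max |eigenvalue| = 3.1623

3.1623


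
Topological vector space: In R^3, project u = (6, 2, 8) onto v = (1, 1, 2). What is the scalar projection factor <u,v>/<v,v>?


Computing <u,v> = 6*1 + 2*1 + 8*2 = 24
Computing <v,v> = 1^2 + 1^2 + 2^2 = 6
Projection coefficient = 24/6 = 4.0000

4.0000


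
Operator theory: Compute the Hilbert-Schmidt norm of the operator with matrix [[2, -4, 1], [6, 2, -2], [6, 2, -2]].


The Hilbert-Schmidt norm is sqrt(sum of squares of all entries).
Sum of squares = 2^2 + (-4)^2 + 1^2 + 6^2 + 2^2 + (-2)^2 + 6^2 + 2^2 + (-2)^2
= 4 + 16 + 1 + 36 + 4 + 4 + 36 + 4 + 4 = 109
||T||_HS = sqrt(109) = 10.4403

10.4403


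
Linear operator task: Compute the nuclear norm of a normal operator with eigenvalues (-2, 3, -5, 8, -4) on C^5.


For a normal operator, singular values equal |eigenvalues|.
Trace norm = sum |lambda_i| = 2 + 3 + 5 + 8 + 4
= 22

22


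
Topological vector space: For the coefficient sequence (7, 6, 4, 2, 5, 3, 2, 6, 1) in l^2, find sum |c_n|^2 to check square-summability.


sum |c_n|^2 = 7^2 + 6^2 + 4^2 + 2^2 + 5^2 + 3^2 + 2^2 + 6^2 + 1^2
= 49 + 36 + 16 + 4 + 25 + 9 + 4 + 36 + 1
= 180

180


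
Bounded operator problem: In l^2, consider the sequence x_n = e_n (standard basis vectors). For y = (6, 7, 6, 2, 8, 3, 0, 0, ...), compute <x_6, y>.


x_6 = e_6 is the standard basis vector with 1 in position 6.
<x_6, y> = y_6 = 3
As n -> infinity, <x_n, y> -> 0, confirming weak convergence of (x_n) to 0.

3


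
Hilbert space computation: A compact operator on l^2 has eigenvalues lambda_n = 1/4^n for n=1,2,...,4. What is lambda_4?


The eigenvalue formula gives lambda_4 = 1/4^4
= 1/256
= 0.0039

0.0039


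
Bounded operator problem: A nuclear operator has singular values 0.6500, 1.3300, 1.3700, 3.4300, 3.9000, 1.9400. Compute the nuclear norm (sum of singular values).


The nuclear norm is the sum of all singular values.
||T||_1 = 0.6500 + 1.3300 + 1.3700 + 3.4300 + 3.9000 + 1.9400
= 12.6200

12.6200


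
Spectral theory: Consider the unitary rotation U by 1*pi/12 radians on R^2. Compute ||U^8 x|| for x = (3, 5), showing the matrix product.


U is a rotation by theta = 1*pi/12
U^8 = rotation by 8*theta = 8*pi/12
cos(8*pi/12) = -0.5000, sin(8*pi/12) = 0.8660
U^8 x = (-0.5000 * 3 - 0.8660 * 5, 0.8660 * 3 + -0.5000 * 5)
= (-5.8301, 0.0981)
||U^8 x|| = sqrt((-5.8301)^2 + 0.0981^2) = sqrt(34.0000) = 5.8310

5.8310


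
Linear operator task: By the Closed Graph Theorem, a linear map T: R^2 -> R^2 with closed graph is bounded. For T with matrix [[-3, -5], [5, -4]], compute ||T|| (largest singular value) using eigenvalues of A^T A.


A^T A = [[34, -5], [-5, 41]]
trace(A^T A) = 75, det(A^T A) = 1369
discriminant = 75^2 - 4*1369 = 149
Largest eigenvalue of A^T A = (trace + sqrt(disc))/2 = 43.6033
||T|| = sqrt(43.6033) = 6.6033

6.6033


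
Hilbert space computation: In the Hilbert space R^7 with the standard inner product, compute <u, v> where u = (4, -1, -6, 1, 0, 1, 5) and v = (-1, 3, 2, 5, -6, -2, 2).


Computing the standard inner product <u, v> = sum u_i * v_i
= 4*-1 + -1*3 + -6*2 + 1*5 + 0*-6 + 1*-2 + 5*2
= -4 + -3 + -12 + 5 + 0 + -2 + 10
= -6

-6


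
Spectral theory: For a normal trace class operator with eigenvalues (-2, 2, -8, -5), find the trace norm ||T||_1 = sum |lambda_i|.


For a normal operator, singular values equal |eigenvalues|.
Trace norm = sum |lambda_i| = 2 + 2 + 8 + 5
= 17

17


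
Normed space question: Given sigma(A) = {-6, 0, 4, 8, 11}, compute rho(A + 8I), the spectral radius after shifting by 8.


Spectrum of A + 8I = {2, 8, 12, 16, 19}
Spectral radius = max |lambda| over the shifted spectrum
= max(2, 8, 12, 16, 19) = 19

19


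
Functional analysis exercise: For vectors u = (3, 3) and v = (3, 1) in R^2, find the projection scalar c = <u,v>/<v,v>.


Computing <u,v> = 3*3 + 3*1 = 12
Computing <v,v> = 3^2 + 1^2 = 10
Projection coefficient = 12/10 = 1.2000

1.2000


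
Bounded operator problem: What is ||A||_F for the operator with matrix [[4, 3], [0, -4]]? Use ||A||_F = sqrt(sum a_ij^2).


||A||_F^2 = sum a_ij^2
= 4^2 + 3^2 + 0^2 + (-4)^2
= 16 + 9 + 0 + 16 = 41
||A||_F = sqrt(41) = 6.4031

6.4031


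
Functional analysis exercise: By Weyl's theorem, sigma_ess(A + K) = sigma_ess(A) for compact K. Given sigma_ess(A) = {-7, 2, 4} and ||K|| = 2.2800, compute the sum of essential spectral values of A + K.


By Weyl's theorem, the essential spectrum is invariant under compact perturbations.
sigma_ess(A + K) = sigma_ess(A) = {-7, 2, 4}
Sum = -7 + 2 + 4 = -1

-1


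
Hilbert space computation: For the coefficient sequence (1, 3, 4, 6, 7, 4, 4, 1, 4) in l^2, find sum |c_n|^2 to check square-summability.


sum |c_n|^2 = 1^2 + 3^2 + 4^2 + 6^2 + 7^2 + 4^2 + 4^2 + 1^2 + 4^2
= 1 + 9 + 16 + 36 + 49 + 16 + 16 + 1 + 16
= 160

160


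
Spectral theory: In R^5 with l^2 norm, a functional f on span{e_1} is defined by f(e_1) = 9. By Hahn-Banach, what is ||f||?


The norm of f is given by ||f|| = sup_{||x||=1} |f(x)|.
On span{e_1}, ||e_1|| = 1, so ||f|| = |f(e_1)| / ||e_1||
= |9| / 1 = 9.0000

9.0000


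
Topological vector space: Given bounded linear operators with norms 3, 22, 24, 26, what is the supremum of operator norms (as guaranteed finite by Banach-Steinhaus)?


By the Uniform Boundedness Principle, the supremum of norms is finite.
sup_k ||T_k|| = max(3, 22, 24, 26) = 26

26


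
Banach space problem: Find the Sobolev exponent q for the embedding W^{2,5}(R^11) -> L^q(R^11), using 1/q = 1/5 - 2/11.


Using the Sobolev embedding formula: 1/q = 1/p - k/n
1/q = 1/5 - 2/11 = 1/55
q = 1/(1/55) = 55

55.0000


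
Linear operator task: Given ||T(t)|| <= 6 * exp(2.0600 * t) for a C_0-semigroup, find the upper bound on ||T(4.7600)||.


||T(4.7600)|| <= 6 * exp(2.0600 * 4.7600)
= 6 * exp(9.8056)
= 6 * 18135.0172
= 108810.1032

108810.1032


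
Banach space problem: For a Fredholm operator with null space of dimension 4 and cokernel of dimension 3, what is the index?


The Fredholm index is defined as ind(T) = dim(ker T) - dim(coker T)
= 4 - 3
= 1

1


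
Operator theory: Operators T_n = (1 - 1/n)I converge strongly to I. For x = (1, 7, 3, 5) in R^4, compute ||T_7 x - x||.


T_7 x - x = (1 - 1/7)x - x = -x/7
||x|| = sqrt(84) = 9.1652
||T_7 x - x|| = ||x||/7 = 9.1652/7 = 1.3093

1.3093


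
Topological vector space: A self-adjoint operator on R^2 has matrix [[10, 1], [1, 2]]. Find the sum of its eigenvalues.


For a self-adjoint (symmetric) matrix, the eigenvalues are real.
The sum of eigenvalues equals the trace of the matrix.
trace = 10 + 2 = 12

12


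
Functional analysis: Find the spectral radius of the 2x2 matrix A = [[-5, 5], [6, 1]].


For a 2x2 matrix, eigenvalues satisfy lambda^2 - (trace)*lambda + det = 0
trace = -5 + 1 = -4
det = -5*1 - 5*6 = -35
discriminant = (-4)^2 - 4*(-35) = 156
spectral radius = max |eigenvalue| = 8.2450

8.2450


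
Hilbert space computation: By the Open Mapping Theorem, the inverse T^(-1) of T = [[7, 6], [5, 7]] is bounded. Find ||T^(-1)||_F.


det(T) = 7*7 - 6*5 = 19
T^(-1) = (1/19) * [[7, -6], [-5, 7]] = [[0.3684, -0.3158], [-0.2632, 0.3684]]
||T^(-1)||_F^2 = 0.3684^2 + (-0.3158)^2 + (-0.2632)^2 + 0.3684^2 = 0.4404
||T^(-1)||_F = sqrt(0.4404) = 0.6637

0.6637


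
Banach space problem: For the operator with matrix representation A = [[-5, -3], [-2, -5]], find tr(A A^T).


trace(A * A^T) = sum of squares of all entries
= (-5)^2 + (-3)^2 + (-2)^2 + (-5)^2
= 25 + 9 + 4 + 25
= 63

63


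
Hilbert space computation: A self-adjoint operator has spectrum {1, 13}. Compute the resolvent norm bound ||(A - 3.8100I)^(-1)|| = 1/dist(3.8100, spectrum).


dist(3.8100, {1, 13}) = min(|3.8100 - 1|, |3.8100 - 13|)
= min(2.8100, 9.1900) = 2.8100
Resolvent bound = 1/2.8100 = 0.3559

0.3559


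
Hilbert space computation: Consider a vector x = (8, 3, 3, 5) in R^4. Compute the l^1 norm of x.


The l^1 norm equals the sum of absolute values of all components.
||x||_1 = 8 + 3 + 3 + 5
= 19

19.0000


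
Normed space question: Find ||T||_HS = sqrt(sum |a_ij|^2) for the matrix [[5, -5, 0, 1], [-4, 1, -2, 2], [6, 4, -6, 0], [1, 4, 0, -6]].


The Hilbert-Schmidt norm is sqrt(sum of squares of all entries).
Sum of squares = 5^2 + (-5)^2 + 0^2 + 1^2 + (-4)^2 + 1^2 + (-2)^2 + 2^2 + 6^2 + 4^2 + (-6)^2 + 0^2 + 1^2 + 4^2 + 0^2 + (-6)^2
= 25 + 25 + 0 + 1 + 16 + 1 + 4 + 4 + 36 + 16 + 36 + 0 + 1 + 16 + 0 + 36 = 217
||T||_HS = sqrt(217) = 14.7309

14.7309


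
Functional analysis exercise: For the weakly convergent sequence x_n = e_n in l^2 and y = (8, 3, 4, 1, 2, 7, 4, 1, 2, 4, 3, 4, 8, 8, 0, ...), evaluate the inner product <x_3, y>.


x_3 = e_3 is the standard basis vector with 1 in position 3.
<x_3, y> = y_3 = 4
As n -> infinity, <x_n, y> -> 0, confirming weak convergence of (x_n) to 0.

4


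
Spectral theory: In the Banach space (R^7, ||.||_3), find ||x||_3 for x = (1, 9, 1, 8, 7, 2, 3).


The l^3 norm = (sum |x_i|^3)^(1/3)
Sum of 3th powers = 1 + 729 + 1 + 512 + 343 + 8 + 27 = 1621
||x||_3 = (1621)^(1/3) = 11.7470

11.7470


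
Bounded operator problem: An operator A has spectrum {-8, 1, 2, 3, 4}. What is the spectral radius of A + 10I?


Spectrum of A + 10I = {2, 11, 12, 13, 14}
Spectral radius = max |lambda| over the shifted spectrum
= max(2, 11, 12, 13, 14) = 14

14


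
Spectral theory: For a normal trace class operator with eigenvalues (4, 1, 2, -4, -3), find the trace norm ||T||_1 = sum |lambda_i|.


For a normal operator, singular values equal |eigenvalues|.
Trace norm = sum |lambda_i| = 4 + 1 + 2 + 4 + 3
= 14

14


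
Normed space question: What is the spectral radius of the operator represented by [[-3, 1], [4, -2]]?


For a 2x2 matrix, eigenvalues satisfy lambda^2 - (trace)*lambda + det = 0
trace = -3 + -2 = -5
det = -3*-2 - 1*4 = 2
discriminant = (-5)^2 - 4*(2) = 17
spectral radius = max |eigenvalue| = 4.5616

4.5616


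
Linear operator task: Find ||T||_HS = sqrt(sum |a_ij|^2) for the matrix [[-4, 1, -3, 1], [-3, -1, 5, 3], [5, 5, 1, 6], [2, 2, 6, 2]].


The Hilbert-Schmidt norm is sqrt(sum of squares of all entries).
Sum of squares = (-4)^2 + 1^2 + (-3)^2 + 1^2 + (-3)^2 + (-1)^2 + 5^2 + 3^2 + 5^2 + 5^2 + 1^2 + 6^2 + 2^2 + 2^2 + 6^2 + 2^2
= 16 + 1 + 9 + 1 + 9 + 1 + 25 + 9 + 25 + 25 + 1 + 36 + 4 + 4 + 36 + 4 = 206
||T||_HS = sqrt(206) = 14.3527

14.3527


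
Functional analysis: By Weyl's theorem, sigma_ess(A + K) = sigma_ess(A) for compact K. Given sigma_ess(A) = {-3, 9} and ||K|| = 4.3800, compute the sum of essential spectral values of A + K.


By Weyl's theorem, the essential spectrum is invariant under compact perturbations.
sigma_ess(A + K) = sigma_ess(A) = {-3, 9}
Sum = -3 + 9 = 6

6


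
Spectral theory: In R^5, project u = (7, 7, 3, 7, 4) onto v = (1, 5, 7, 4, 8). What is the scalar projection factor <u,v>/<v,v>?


Computing <u,v> = 7*1 + 7*5 + 3*7 + 7*4 + 4*8 = 123
Computing <v,v> = 1^2 + 5^2 + 7^2 + 4^2 + 8^2 = 155
Projection coefficient = 123/155 = 0.7935

0.7935


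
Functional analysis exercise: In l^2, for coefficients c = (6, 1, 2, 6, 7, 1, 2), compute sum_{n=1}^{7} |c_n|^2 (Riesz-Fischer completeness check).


sum |c_n|^2 = 6^2 + 1^2 + 2^2 + 6^2 + 7^2 + 1^2 + 2^2
= 36 + 1 + 4 + 36 + 49 + 1 + 4
= 131

131


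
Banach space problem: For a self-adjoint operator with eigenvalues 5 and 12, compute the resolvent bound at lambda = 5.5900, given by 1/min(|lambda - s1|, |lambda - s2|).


dist(5.5900, {5, 12}) = min(|5.5900 - 5|, |5.5900 - 12|)
= min(0.5900, 6.4100) = 0.5900
Resolvent bound = 1/0.5900 = 1.6949

1.6949


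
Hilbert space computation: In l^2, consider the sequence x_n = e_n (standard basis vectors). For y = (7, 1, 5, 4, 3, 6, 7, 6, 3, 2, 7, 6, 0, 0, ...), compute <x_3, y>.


x_3 = e_3 is the standard basis vector with 1 in position 3.
<x_3, y> = y_3 = 5
As n -> infinity, <x_n, y> -> 0, confirming weak convergence of (x_n) to 0.

5


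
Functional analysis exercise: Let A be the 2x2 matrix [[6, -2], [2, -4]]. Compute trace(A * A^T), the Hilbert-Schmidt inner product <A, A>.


trace(A * A^T) = sum of squares of all entries
= 6^2 + (-2)^2 + 2^2 + (-4)^2
= 36 + 4 + 4 + 16
= 60

60


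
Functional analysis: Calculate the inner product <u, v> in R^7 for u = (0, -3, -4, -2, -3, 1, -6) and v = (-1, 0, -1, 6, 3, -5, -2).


Computing the standard inner product <u, v> = sum u_i * v_i
= 0*-1 + -3*0 + -4*-1 + -2*6 + -3*3 + 1*-5 + -6*-2
= 0 + 0 + 4 + -12 + -9 + -5 + 12
= -10

-10


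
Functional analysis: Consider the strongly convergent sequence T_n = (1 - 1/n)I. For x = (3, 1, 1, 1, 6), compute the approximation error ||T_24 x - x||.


T_24 x - x = (1 - 1/24)x - x = -x/24
||x|| = sqrt(48) = 6.9282
||T_24 x - x|| = ||x||/24 = 6.9282/24 = 0.2887

0.2887


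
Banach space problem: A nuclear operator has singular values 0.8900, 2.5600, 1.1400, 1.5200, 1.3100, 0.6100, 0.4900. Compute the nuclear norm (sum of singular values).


The nuclear norm is the sum of all singular values.
||T||_1 = 0.8900 + 2.5600 + 1.1400 + 1.5200 + 1.3100 + 0.6100 + 0.4900
= 8.5200

8.5200


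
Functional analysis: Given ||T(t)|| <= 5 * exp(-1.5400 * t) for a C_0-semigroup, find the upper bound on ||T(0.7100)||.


||T(0.7100)|| <= 5 * exp(-1.5400 * 0.7100)
= 5 * exp(-1.0934)
= 5 * 0.3351
= 1.6754

1.6754


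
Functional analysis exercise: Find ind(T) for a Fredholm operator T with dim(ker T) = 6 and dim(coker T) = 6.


The Fredholm index is defined as ind(T) = dim(ker T) - dim(coker T)
= 6 - 6
= 0

0


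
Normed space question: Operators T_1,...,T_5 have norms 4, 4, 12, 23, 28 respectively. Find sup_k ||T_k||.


By the Uniform Boundedness Principle, the supremum of norms is finite.
sup_k ||T_k|| = max(4, 4, 12, 23, 28) = 28

28


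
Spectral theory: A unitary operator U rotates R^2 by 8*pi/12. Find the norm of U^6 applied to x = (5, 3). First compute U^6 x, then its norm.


U is a rotation by theta = 8*pi/12
U^6 = rotation by 6*theta = 48*pi/12 = 0*pi/12 (mod 2*pi)
cos(0*pi/12) = 1.0000, sin(0*pi/12) = 0.0000
U^6 x = (1.0000 * 5 - 0.0000 * 3, 0.0000 * 5 + 1.0000 * 3)
= (5.0000, 3.0000)
||U^6 x|| = sqrt(5.0000^2 + 3.0000^2) = sqrt(34.0000) = 5.8310

5.8310


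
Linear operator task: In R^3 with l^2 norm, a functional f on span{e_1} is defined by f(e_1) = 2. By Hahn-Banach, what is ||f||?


The norm of f is given by ||f|| = sup_{||x||=1} |f(x)|.
On span{e_1}, ||e_1|| = 1, so ||f|| = |f(e_1)| / ||e_1||
= |2| / 1 = 2.0000

2.0000


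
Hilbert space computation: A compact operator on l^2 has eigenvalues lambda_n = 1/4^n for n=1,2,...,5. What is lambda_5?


The eigenvalue formula gives lambda_5 = 1/4^5
= 1/1024
= 9.7656e-04

9.7656e-04


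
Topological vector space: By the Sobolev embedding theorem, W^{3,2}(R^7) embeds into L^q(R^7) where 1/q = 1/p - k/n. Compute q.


Using the Sobolev embedding formula: 1/q = 1/p - k/n
1/q = 1/2 - 3/7 = 1/14
q = 1/(1/14) = 14

14.0000


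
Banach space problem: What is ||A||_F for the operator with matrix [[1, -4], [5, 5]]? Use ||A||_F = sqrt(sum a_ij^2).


||A||_F^2 = sum a_ij^2
= 1^2 + (-4)^2 + 5^2 + 5^2
= 1 + 16 + 25 + 25 = 67
||A||_F = sqrt(67) = 8.1854

8.1854


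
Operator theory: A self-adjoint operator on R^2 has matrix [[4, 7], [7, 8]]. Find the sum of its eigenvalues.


For a self-adjoint (symmetric) matrix, the eigenvalues are real.
The sum of eigenvalues equals the trace of the matrix.
trace = 4 + 8 = 12

12


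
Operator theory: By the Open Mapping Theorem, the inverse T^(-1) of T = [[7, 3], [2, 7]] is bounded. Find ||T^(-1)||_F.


det(T) = 7*7 - 3*2 = 43
T^(-1) = (1/43) * [[7, -3], [-2, 7]] = [[0.1628, -0.0698], [-0.0465, 0.1628]]
||T^(-1)||_F^2 = 0.1628^2 + (-0.0698)^2 + (-0.0465)^2 + 0.1628^2 = 0.0600
||T^(-1)||_F = sqrt(0.0600) = 0.2450

0.2450


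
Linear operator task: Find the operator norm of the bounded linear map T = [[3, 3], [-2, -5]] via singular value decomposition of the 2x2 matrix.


A^T A = [[13, 19], [19, 34]]
trace(A^T A) = 47, det(A^T A) = 81
discriminant = 47^2 - 4*81 = 1885
Largest eigenvalue of A^T A = (trace + sqrt(disc))/2 = 45.2083
||T|| = sqrt(45.2083) = 6.7237

6.7237


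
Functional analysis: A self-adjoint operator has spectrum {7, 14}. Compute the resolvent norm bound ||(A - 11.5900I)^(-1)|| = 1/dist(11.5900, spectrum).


dist(11.5900, {7, 14}) = min(|11.5900 - 7|, |11.5900 - 14|)
= min(4.5900, 2.4100) = 2.4100
Resolvent bound = 1/2.4100 = 0.4149

0.4149


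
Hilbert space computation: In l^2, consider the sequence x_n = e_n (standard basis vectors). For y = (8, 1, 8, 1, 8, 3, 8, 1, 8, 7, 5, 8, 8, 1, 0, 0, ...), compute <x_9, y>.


x_9 = e_9 is the standard basis vector with 1 in position 9.
<x_9, y> = y_9 = 8
As n -> infinity, <x_n, y> -> 0, confirming weak convergence of (x_n) to 0.

8


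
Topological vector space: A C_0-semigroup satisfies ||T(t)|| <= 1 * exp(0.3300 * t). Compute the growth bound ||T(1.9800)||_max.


||T(1.9800)|| <= 1 * exp(0.3300 * 1.9800)
= 1 * exp(0.6534)
= 1 * 1.9221
= 1.9221

1.9221


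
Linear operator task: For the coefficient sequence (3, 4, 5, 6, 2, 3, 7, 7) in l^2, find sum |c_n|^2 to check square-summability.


sum |c_n|^2 = 3^2 + 4^2 + 5^2 + 6^2 + 2^2 + 3^2 + 7^2 + 7^2
= 9 + 16 + 25 + 36 + 4 + 9 + 49 + 49
= 197

197


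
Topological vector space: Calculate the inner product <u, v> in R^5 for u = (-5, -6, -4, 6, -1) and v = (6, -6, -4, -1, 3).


Computing the standard inner product <u, v> = sum u_i * v_i
= -5*6 + -6*-6 + -4*-4 + 6*-1 + -1*3
= -30 + 36 + 16 + -6 + -3
= 13

13


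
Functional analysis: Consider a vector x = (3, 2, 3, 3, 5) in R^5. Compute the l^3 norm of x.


The l^3 norm = (sum |x_i|^3)^(1/3)
Sum of 3th powers = 27 + 8 + 27 + 27 + 125 = 214
||x||_3 = (214)^(1/3) = 5.9814

5.9814


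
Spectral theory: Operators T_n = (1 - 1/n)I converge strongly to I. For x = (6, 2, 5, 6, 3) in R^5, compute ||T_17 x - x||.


T_17 x - x = (1 - 1/17)x - x = -x/17
||x|| = sqrt(110) = 10.4881
||T_17 x - x|| = ||x||/17 = 10.4881/17 = 0.6169

0.6169


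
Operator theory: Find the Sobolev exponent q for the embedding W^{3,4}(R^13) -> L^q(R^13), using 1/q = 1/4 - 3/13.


Using the Sobolev embedding formula: 1/q = 1/p - k/n
1/q = 1/4 - 3/13 = 1/52
q = 1/(1/52) = 52

52.0000


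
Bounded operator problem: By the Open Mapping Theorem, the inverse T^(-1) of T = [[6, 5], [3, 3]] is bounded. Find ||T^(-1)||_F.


det(T) = 6*3 - 5*3 = 3
T^(-1) = (1/3) * [[3, -5], [-3, 6]] = [[1.0000, -1.6667], [-1.0000, 2.0000]]
||T^(-1)||_F^2 = 1.0000^2 + (-1.6667)^2 + (-1.0000)^2 + 2.0000^2 = 8.7778
||T^(-1)||_F = sqrt(8.7778) = 2.9627

2.9627


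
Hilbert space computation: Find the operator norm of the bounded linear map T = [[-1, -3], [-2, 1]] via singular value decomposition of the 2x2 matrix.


A^T A = [[5, 1], [1, 10]]
trace(A^T A) = 15, det(A^T A) = 49
discriminant = 15^2 - 4*49 = 29
Largest eigenvalue of A^T A = (trace + sqrt(disc))/2 = 10.1926
||T|| = sqrt(10.1926) = 3.1926

3.1926


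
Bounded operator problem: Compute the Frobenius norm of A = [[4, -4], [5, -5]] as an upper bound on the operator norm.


||A||_F^2 = sum a_ij^2
= 4^2 + (-4)^2 + 5^2 + (-5)^2
= 16 + 16 + 25 + 25 = 82
||A||_F = sqrt(82) = 9.0554

9.0554


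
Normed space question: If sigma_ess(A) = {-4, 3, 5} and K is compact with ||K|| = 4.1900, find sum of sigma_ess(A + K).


By Weyl's theorem, the essential spectrum is invariant under compact perturbations.
sigma_ess(A + K) = sigma_ess(A) = {-4, 3, 5}
Sum = -4 + 3 + 5 = 4

4


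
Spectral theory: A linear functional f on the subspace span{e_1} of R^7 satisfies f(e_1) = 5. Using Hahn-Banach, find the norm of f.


The norm of f is given by ||f|| = sup_{||x||=1} |f(x)|.
On span{e_1}, ||e_1|| = 1, so ||f|| = |f(e_1)| / ||e_1||
= |5| / 1 = 5.0000

5.0000


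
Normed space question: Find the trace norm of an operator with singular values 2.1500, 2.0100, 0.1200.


The nuclear norm is the sum of all singular values.
||T||_1 = 2.1500 + 2.0100 + 0.1200
= 4.2800

4.2800


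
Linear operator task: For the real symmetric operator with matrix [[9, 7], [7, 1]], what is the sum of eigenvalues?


For a self-adjoint (symmetric) matrix, the eigenvalues are real.
The sum of eigenvalues equals the trace of the matrix.
trace = 9 + 1 = 10

10


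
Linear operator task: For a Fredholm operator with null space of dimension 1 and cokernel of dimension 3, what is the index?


The Fredholm index is defined as ind(T) = dim(ker T) - dim(coker T)
= 1 - 3
= -2

-2


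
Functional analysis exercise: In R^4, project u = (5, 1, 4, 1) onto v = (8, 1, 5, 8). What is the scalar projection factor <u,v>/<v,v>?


Computing <u,v> = 5*8 + 1*1 + 4*5 + 1*8 = 69
Computing <v,v> = 8^2 + 1^2 + 5^2 + 8^2 = 154
Projection coefficient = 69/154 = 0.4481

0.4481


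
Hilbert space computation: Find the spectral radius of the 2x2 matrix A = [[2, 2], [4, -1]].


For a 2x2 matrix, eigenvalues satisfy lambda^2 - (trace)*lambda + det = 0
trace = 2 + -1 = 1
det = 2*-1 - 2*4 = -10
discriminant = 1^2 - 4*(-10) = 41
spectral radius = max |eigenvalue| = 3.7016

3.7016


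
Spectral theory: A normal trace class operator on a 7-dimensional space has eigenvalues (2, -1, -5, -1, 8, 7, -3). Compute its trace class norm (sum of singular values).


For a normal operator, singular values equal |eigenvalues|.
Trace norm = sum |lambda_i| = 2 + 1 + 5 + 1 + 8 + 7 + 3
= 27

27


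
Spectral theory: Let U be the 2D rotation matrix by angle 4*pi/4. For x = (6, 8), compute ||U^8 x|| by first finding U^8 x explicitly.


U is a rotation by theta = 4*pi/4
U^8 = rotation by 8*theta = 32*pi/4 = 0*pi/4 (mod 2*pi)
cos(0*pi/4) = 1.0000, sin(0*pi/4) = 0.0000
U^8 x = (1.0000 * 6 - 0.0000 * 8, 0.0000 * 6 + 1.0000 * 8)
= (6.0000, 8.0000)
||U^8 x|| = sqrt(6.0000^2 + 8.0000^2) = sqrt(100.0000) = 10.0000

10.0000


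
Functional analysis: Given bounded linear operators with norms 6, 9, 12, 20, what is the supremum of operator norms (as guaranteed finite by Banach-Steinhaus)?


By the Uniform Boundedness Principle, the supremum of norms is finite.
sup_k ||T_k|| = max(6, 9, 12, 20) = 20

20


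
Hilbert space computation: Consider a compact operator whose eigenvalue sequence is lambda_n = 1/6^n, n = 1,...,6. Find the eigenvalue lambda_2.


The eigenvalue formula gives lambda_2 = 1/6^2
= 1/36
= 0.0278

0.0278


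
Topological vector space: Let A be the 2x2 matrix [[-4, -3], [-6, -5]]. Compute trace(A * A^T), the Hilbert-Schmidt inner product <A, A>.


trace(A * A^T) = sum of squares of all entries
= (-4)^2 + (-3)^2 + (-6)^2 + (-5)^2
= 16 + 9 + 36 + 25
= 86

86


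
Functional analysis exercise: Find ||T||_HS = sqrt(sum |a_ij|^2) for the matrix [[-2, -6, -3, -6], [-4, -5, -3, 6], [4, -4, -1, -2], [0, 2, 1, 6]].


The Hilbert-Schmidt norm is sqrt(sum of squares of all entries).
Sum of squares = (-2)^2 + (-6)^2 + (-3)^2 + (-6)^2 + (-4)^2 + (-5)^2 + (-3)^2 + 6^2 + 4^2 + (-4)^2 + (-1)^2 + (-2)^2 + 0^2 + 2^2 + 1^2 + 6^2
= 4 + 36 + 9 + 36 + 16 + 25 + 9 + 36 + 16 + 16 + 1 + 4 + 0 + 4 + 1 + 36 = 249
||T||_HS = sqrt(249) = 15.7797

15.7797


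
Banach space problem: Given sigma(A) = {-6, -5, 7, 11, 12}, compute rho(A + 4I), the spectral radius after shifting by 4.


Spectrum of A + 4I = {-2, -1, 11, 15, 16}
Spectral radius = max |lambda| over the shifted spectrum
= max(2, 1, 11, 15, 16) = 16

16


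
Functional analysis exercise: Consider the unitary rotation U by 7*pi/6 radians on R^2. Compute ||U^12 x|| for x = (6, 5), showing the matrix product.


U is a rotation by theta = 7*pi/6
U^12 = rotation by 12*theta = 84*pi/6 = 0*pi/6 (mod 2*pi)
cos(0*pi/6) = 1.0000, sin(0*pi/6) = 0.0000
U^12 x = (1.0000 * 6 - 0.0000 * 5, 0.0000 * 6 + 1.0000 * 5)
= (6.0000, 5.0000)
||U^12 x|| = sqrt(6.0000^2 + 5.0000^2) = sqrt(61.0000) = 7.8102

7.8102


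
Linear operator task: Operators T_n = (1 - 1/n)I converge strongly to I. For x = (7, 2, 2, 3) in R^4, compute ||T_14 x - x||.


T_14 x - x = (1 - 1/14)x - x = -x/14
||x|| = sqrt(66) = 8.1240
||T_14 x - x|| = ||x||/14 = 8.1240/14 = 0.5803

0.5803


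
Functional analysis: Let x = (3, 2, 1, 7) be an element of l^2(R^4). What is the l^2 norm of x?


The l^2 norm = (sum |x_i|^2)^(1/2)
Sum of 2th powers = 9 + 4 + 1 + 49 = 63
||x||_2 = (63)^(1/2) = 7.9373

7.9373


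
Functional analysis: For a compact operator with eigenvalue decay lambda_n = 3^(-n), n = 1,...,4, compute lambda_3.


The eigenvalue formula gives lambda_3 = 1/3^3
= 1/27
= 0.0370

0.0370


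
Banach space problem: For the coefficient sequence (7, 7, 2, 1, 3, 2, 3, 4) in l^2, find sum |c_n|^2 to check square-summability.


sum |c_n|^2 = 7^2 + 7^2 + 2^2 + 1^2 + 3^2 + 2^2 + 3^2 + 4^2
= 49 + 49 + 4 + 1 + 9 + 4 + 9 + 16
= 141

141


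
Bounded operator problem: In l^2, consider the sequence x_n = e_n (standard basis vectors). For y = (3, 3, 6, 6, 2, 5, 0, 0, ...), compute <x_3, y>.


x_3 = e_3 is the standard basis vector with 1 in position 3.
<x_3, y> = y_3 = 6
As n -> infinity, <x_n, y> -> 0, confirming weak convergence of (x_n) to 0.

6


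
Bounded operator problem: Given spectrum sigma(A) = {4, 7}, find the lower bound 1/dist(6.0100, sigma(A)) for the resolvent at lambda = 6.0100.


dist(6.0100, {4, 7}) = min(|6.0100 - 4|, |6.0100 - 7|)
= min(2.0100, 0.9900) = 0.9900
Resolvent bound = 1/0.9900 = 1.0101

1.0101


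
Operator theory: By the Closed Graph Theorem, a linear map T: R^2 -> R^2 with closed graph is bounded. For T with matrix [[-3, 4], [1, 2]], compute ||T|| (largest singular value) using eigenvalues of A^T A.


A^T A = [[10, -10], [-10, 20]]
trace(A^T A) = 30, det(A^T A) = 100
discriminant = 30^2 - 4*100 = 500
Largest eigenvalue of A^T A = (trace + sqrt(disc))/2 = 26.1803
||T|| = sqrt(26.1803) = 5.1167

5.1167


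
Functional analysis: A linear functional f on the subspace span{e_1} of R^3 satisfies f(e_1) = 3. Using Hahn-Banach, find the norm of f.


The norm of f is given by ||f|| = sup_{||x||=1} |f(x)|.
On span{e_1}, ||e_1|| = 1, so ||f|| = |f(e_1)| / ||e_1||
= |3| / 1 = 3.0000

3.0000


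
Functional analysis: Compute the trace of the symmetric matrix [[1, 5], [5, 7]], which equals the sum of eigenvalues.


For a self-adjoint (symmetric) matrix, the eigenvalues are real.
The sum of eigenvalues equals the trace of the matrix.
trace = 1 + 7 = 8

8


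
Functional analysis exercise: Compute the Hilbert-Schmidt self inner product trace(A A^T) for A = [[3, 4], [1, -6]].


trace(A * A^T) = sum of squares of all entries
= 3^2 + 4^2 + 1^2 + (-6)^2
= 9 + 16 + 1 + 36
= 62

62


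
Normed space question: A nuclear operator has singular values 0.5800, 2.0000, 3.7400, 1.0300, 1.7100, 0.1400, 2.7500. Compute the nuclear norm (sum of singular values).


The nuclear norm is the sum of all singular values.
||T||_1 = 0.5800 + 2.0000 + 3.7400 + 1.0300 + 1.7100 + 0.1400 + 2.7500
= 11.9500

11.9500


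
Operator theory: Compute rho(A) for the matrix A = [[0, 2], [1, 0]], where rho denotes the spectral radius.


For a 2x2 matrix, eigenvalues satisfy lambda^2 - (trace)*lambda + det = 0
trace = 0 + 0 = 0
det = 0*0 - 2*1 = -2
discriminant = 0^2 - 4*(-2) = 8
spectral radius = max |eigenvalue| = 1.4142

1.4142


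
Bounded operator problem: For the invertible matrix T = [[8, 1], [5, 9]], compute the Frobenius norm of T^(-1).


det(T) = 8*9 - 1*5 = 67
T^(-1) = (1/67) * [[9, -1], [-5, 8]] = [[0.1343, -0.0149], [-0.0746, 0.1194]]
||T^(-1)||_F^2 = 0.1343^2 + (-0.0149)^2 + (-0.0746)^2 + 0.1194^2 = 0.0381
||T^(-1)||_F = sqrt(0.0381) = 0.1952

0.1952


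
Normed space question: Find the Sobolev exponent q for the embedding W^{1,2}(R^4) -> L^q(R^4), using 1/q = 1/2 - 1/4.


Using the Sobolev embedding formula: 1/q = 1/p - k/n
1/q = 1/2 - 1/4 = 1/4
q = 1/(1/4) = 4

4.0000


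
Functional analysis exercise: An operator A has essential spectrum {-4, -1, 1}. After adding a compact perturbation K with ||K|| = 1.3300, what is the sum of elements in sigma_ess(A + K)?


By Weyl's theorem, the essential spectrum is invariant under compact perturbations.
sigma_ess(A + K) = sigma_ess(A) = {-4, -1, 1}
Sum = -4 + -1 + 1 = -4

-4


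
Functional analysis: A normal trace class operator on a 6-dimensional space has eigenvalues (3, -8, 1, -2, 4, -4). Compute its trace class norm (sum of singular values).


For a normal operator, singular values equal |eigenvalues|.
Trace norm = sum |lambda_i| = 3 + 8 + 1 + 2 + 4 + 4
= 22

22


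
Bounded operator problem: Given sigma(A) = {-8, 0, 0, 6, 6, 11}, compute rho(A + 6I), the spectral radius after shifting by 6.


Spectrum of A + 6I = {-2, 6, 6, 12, 12, 17}
Spectral radius = max |lambda| over the shifted spectrum
= max(2, 6, 6, 12, 12, 17) = 17

17


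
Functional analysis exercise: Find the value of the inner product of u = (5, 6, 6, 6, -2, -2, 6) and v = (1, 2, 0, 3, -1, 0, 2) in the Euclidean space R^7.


Computing the standard inner product <u, v> = sum u_i * v_i
= 5*1 + 6*2 + 6*0 + 6*3 + -2*-1 + -2*0 + 6*2
= 5 + 12 + 0 + 18 + 2 + 0 + 12
= 49

49


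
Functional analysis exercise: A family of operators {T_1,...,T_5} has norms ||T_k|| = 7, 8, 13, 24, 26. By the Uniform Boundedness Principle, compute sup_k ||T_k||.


By the Uniform Boundedness Principle, the supremum of norms is finite.
sup_k ||T_k|| = max(7, 8, 13, 24, 26) = 26

26


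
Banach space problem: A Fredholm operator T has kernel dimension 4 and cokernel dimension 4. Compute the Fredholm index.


The Fredholm index is defined as ind(T) = dim(ker T) - dim(coker T)
= 4 - 4
= 0

0


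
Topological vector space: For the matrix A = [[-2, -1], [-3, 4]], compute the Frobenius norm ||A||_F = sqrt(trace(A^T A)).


||A||_F^2 = sum a_ij^2
= (-2)^2 + (-1)^2 + (-3)^2 + 4^2
= 4 + 1 + 9 + 16 = 30
||A||_F = sqrt(30) = 5.4772

5.4772


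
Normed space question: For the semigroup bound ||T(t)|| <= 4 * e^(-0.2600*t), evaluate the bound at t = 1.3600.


||T(1.3600)|| <= 4 * exp(-0.2600 * 1.3600)
= 4 * exp(-0.3536)
= 4 * 0.7022
= 2.8086

2.8086


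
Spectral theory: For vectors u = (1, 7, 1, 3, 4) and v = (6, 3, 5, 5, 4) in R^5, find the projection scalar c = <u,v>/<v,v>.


Computing <u,v> = 1*6 + 7*3 + 1*5 + 3*5 + 4*4 = 63
Computing <v,v> = 6^2 + 3^2 + 5^2 + 5^2 + 4^2 = 111
Projection coefficient = 63/111 = 0.5676

0.5676


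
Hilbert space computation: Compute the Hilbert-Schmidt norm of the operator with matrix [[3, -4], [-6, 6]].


The Hilbert-Schmidt norm is sqrt(sum of squares of all entries).
Sum of squares = 3^2 + (-4)^2 + (-6)^2 + 6^2
= 9 + 16 + 36 + 36 = 97
||T||_HS = sqrt(97) = 9.8489

9.8489


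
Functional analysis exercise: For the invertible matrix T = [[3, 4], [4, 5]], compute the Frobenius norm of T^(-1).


det(T) = 3*5 - 4*4 = -1
T^(-1) = (1/-1) * [[5, -4], [-4, 3]] = [[-5.0000, 4.0000], [4.0000, -3.0000]]
||T^(-1)||_F^2 = (-5.0000)^2 + 4.0000^2 + 4.0000^2 + (-3.0000)^2 = 66.0000
||T^(-1)||_F = sqrt(66.0000) = 8.1240

8.1240


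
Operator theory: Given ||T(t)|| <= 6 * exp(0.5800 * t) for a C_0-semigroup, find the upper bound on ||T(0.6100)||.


||T(0.6100)|| <= 6 * exp(0.5800 * 0.6100)
= 6 * exp(0.3538)
= 6 * 1.4245
= 8.5468

8.5468


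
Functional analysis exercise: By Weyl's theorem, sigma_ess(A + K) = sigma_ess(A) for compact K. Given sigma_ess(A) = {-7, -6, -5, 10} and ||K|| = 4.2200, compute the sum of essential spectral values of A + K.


By Weyl's theorem, the essential spectrum is invariant under compact perturbations.
sigma_ess(A + K) = sigma_ess(A) = {-7, -6, -5, 10}
Sum = -7 + -6 + -5 + 10 = -8

-8


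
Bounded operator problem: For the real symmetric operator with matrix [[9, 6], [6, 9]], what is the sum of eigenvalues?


For a self-adjoint (symmetric) matrix, the eigenvalues are real.
The sum of eigenvalues equals the trace of the matrix.
trace = 9 + 9 = 18

18


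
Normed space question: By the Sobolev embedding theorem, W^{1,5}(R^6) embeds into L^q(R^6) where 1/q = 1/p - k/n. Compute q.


Using the Sobolev embedding formula: 1/q = 1/p - k/n
1/q = 1/5 - 1/6 = 1/30
q = 1/(1/30) = 30

30.0000


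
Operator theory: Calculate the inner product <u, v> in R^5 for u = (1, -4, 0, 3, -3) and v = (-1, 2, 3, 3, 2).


Computing the standard inner product <u, v> = sum u_i * v_i
= 1*-1 + -4*2 + 0*3 + 3*3 + -3*2
= -1 + -8 + 0 + 9 + -6
= -6

-6


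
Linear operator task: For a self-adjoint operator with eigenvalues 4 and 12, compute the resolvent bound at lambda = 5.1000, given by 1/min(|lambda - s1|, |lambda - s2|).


dist(5.1000, {4, 12}) = min(|5.1000 - 4|, |5.1000 - 12|)
= min(1.1000, 6.9000) = 1.1000
Resolvent bound = 1/1.1000 = 0.9091

0.9091


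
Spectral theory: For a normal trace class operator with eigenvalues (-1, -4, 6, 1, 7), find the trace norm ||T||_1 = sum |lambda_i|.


For a normal operator, singular values equal |eigenvalues|.
Trace norm = sum |lambda_i| = 1 + 4 + 6 + 1 + 7
= 19

19


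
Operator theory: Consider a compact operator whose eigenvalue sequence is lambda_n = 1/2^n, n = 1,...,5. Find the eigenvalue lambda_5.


The eigenvalue formula gives lambda_5 = 1/2^5
= 1/32
= 0.0312

0.0312


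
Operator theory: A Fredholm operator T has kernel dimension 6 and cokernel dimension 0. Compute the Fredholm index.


The Fredholm index is defined as ind(T) = dim(ker T) - dim(coker T)
= 6 - 0
= 6

6


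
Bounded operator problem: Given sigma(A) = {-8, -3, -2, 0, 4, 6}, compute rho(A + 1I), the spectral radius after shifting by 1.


Spectrum of A + 1I = {-7, -2, -1, 1, 5, 7}
Spectral radius = max |lambda| over the shifted spectrum
= max(7, 2, 1, 1, 5, 7) = 7

7


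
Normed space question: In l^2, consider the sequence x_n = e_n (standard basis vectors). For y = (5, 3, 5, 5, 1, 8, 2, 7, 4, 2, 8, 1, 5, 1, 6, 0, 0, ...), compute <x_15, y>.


x_15 = e_15 is the standard basis vector with 1 in position 15.
<x_15, y> = y_15 = 6
As n -> infinity, <x_n, y> -> 0, confirming weak convergence of (x_n) to 0.

6


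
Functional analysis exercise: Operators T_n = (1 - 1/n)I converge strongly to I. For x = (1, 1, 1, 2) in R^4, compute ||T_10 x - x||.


T_10 x - x = (1 - 1/10)x - x = -x/10
||x|| = sqrt(7) = 2.6458
||T_10 x - x|| = ||x||/10 = 2.6458/10 = 0.2646

0.2646


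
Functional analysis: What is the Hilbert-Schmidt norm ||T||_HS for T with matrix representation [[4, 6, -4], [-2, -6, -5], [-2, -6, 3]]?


The Hilbert-Schmidt norm is sqrt(sum of squares of all entries).
Sum of squares = 4^2 + 6^2 + (-4)^2 + (-2)^2 + (-6)^2 + (-5)^2 + (-2)^2 + (-6)^2 + 3^2
= 16 + 36 + 16 + 4 + 36 + 25 + 4 + 36 + 9 = 182
||T||_HS = sqrt(182) = 13.4907

13.4907


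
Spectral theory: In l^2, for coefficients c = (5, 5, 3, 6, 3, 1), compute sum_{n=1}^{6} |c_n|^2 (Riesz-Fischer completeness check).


sum |c_n|^2 = 5^2 + 5^2 + 3^2 + 6^2 + 3^2 + 1^2
= 25 + 25 + 9 + 36 + 9 + 1
= 105

105


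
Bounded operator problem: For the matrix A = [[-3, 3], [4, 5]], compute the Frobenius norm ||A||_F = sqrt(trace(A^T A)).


||A||_F^2 = sum a_ij^2
= (-3)^2 + 3^2 + 4^2 + 5^2
= 9 + 9 + 16 + 25 = 59
||A||_F = sqrt(59) = 7.6811

7.6811


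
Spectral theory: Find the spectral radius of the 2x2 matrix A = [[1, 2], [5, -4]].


For a 2x2 matrix, eigenvalues satisfy lambda^2 - (trace)*lambda + det = 0
trace = 1 + -4 = -3
det = 1*-4 - 2*5 = -14
discriminant = (-3)^2 - 4*(-14) = 65
spectral radius = max |eigenvalue| = 5.5311

5.5311


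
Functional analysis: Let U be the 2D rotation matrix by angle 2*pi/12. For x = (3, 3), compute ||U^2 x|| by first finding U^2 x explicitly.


U is a rotation by theta = 2*pi/12
U^2 = rotation by 2*theta = 4*pi/12
cos(4*pi/12) = 0.5000, sin(4*pi/12) = 0.8660
U^2 x = (0.5000 * 3 - 0.8660 * 3, 0.8660 * 3 + 0.5000 * 3)
= (-1.0981, 4.0981)
||U^2 x|| = sqrt((-1.0981)^2 + 4.0981^2) = sqrt(18.0000) = 4.2426

4.2426


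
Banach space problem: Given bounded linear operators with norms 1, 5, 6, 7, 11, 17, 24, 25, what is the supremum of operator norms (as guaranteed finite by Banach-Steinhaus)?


By the Uniform Boundedness Principle, the supremum of norms is finite.
sup_k ||T_k|| = max(1, 5, 6, 7, 11, 17, 24, 25) = 25

25


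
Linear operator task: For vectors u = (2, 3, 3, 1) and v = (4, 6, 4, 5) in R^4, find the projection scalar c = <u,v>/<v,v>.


Computing <u,v> = 2*4 + 3*6 + 3*4 + 1*5 = 43
Computing <v,v> = 4^2 + 6^2 + 4^2 + 5^2 = 93
Projection coefficient = 43/93 = 0.4624

0.4624


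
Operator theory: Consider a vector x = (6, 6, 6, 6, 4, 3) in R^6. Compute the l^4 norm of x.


The l^4 norm = (sum |x_i|^4)^(1/4)
Sum of 4th powers = 1296 + 1296 + 1296 + 1296 + 256 + 81 = 5521
||x||_4 = (5521)^(1/4) = 8.6199

8.6199
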